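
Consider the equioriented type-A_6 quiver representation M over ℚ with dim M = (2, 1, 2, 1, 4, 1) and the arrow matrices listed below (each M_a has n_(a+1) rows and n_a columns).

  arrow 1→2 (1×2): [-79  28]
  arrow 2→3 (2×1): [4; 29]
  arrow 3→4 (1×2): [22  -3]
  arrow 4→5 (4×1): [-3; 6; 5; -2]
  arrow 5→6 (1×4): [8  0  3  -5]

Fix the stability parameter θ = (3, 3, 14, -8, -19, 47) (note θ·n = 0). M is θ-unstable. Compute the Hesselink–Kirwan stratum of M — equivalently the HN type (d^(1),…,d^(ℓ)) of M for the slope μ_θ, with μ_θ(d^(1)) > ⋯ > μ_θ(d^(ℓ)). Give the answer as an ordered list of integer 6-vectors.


Via rank(M_{q-1}∘⋯∘M_p): M ≅ I[1,1], I[1,6], I[3,3], I[5,5]^3.
μ_θ-semistable layers: μ^(1)=47; μ^(2)=14; μ^(3)=3; μ^(4)=-7/5; μ^(5)=-19

((0, 0, 0, 0, 0, 1); (0, 0, 1, 0, 0, 0); (1, 0, 0, 0, 0, 0); (1, 1, 1, 1, 1, 0); (0, 0, 0, 0, 3, 0))


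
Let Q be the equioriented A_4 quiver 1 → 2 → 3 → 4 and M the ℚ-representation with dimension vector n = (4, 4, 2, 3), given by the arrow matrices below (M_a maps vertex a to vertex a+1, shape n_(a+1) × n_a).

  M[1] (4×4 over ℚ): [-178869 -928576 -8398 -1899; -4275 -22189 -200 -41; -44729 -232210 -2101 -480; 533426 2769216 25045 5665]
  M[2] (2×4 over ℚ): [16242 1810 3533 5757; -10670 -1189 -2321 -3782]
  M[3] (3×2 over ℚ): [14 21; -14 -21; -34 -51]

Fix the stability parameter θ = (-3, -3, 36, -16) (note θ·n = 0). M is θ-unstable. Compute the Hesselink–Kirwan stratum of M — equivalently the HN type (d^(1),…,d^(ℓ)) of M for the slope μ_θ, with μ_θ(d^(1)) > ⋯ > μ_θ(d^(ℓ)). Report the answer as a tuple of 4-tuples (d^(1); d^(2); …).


Interval decomposition of M: I[1,2]^2, I[1,3], I[1,4], I[4,4]^2.
HN type (ℓ=4): μ^(1)=36; μ^(2)=10; μ^(3)=-3; μ^(4)=-16

((0, 0, 1, 0); (0, 0, 1, 1); (4, 4, 0, 0); (0, 0, 0, 2))


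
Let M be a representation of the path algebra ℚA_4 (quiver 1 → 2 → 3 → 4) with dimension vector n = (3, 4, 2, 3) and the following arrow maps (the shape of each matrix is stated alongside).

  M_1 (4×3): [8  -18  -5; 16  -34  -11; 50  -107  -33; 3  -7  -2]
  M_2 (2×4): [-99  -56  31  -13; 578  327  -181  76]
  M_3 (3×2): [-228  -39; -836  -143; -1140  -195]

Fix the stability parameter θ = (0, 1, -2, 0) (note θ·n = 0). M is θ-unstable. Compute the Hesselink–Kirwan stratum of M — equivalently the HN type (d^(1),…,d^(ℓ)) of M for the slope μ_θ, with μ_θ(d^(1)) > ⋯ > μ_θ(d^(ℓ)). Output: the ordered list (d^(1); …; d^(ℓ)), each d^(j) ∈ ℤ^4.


Via rank(M_{q-1}∘⋯∘M_p): M ≅ I[1,2], I[1,3], I[1,4], I[2,2], I[4,4]^2.
μ_θ-semistable layers: μ^(1)=1; μ^(2)=0; μ^(3)=-1/3

((0, 2, 0, 0); (1, 0, 0, 3); (2, 2, 2, 0))


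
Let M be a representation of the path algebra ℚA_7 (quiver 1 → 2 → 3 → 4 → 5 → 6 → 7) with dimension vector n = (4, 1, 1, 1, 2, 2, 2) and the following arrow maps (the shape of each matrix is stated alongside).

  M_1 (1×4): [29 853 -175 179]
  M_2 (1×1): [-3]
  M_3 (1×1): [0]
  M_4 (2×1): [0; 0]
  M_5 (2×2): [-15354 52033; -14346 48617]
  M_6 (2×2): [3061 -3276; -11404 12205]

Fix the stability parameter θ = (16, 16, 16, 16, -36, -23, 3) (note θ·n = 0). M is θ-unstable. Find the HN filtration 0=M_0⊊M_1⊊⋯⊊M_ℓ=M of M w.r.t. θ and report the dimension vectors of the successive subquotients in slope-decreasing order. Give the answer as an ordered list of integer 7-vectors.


Interval decomposition of M: I[1,1]^3, I[1,3], I[4,4], I[5,5], I[5,7], I[6,7].
HN type (ℓ=4): μ^(1)=16; μ^(2)=3; μ^(3)=-23; μ^(4)=-36

((4, 1, 1, 1, 0, 0, 0); (0, 0, 0, 0, 0, 0, 2); (0, 0, 0, 0, 0, 2, 0); (0, 0, 0, 0, 2, 0, 0))


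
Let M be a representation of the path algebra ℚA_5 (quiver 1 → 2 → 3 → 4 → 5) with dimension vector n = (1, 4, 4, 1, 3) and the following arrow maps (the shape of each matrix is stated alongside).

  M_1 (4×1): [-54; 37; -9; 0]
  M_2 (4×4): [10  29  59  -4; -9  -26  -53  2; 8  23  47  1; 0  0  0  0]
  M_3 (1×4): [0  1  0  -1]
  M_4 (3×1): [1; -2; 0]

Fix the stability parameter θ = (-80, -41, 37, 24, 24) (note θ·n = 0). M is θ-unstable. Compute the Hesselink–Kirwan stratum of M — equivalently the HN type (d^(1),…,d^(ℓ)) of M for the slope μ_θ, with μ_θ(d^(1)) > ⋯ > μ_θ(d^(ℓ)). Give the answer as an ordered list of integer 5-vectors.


Via rank(M_{q-1}∘⋯∘M_p): M ≅ I[1,5], I[2,2], I[2,3]^2, I[3,3], I[5,5]^2.
μ_θ-semistable layers: μ^(1)=37; μ^(2)=85/3; μ^(3)=24; μ^(4)=-41; μ^(5)=-80

((0, 0, 3, 0, 0); (0, 0, 1, 1, 1); (0, 0, 0, 0, 2); (0, 4, 0, 0, 0); (1, 0, 0, 0, 0))


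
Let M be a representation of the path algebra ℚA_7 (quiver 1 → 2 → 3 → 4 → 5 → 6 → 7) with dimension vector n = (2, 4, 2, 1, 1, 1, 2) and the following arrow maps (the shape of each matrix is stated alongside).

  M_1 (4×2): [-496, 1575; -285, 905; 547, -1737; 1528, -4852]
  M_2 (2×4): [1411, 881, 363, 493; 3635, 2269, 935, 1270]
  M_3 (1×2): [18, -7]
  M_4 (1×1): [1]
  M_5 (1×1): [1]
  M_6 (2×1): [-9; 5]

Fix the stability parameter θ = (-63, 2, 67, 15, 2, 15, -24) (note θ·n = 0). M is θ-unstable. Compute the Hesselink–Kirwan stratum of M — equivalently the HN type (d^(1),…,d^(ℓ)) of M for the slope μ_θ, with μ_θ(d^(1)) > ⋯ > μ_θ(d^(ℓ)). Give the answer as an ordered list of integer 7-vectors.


Via rank(M_{q-1}∘⋯∘M_p): M ≅ I[1,2], I[1,7], I[2,2], I[2,3], I[7,7].
μ_θ-semistable layers: μ^(1)=67; μ^(2)=15; μ^(3)=2; μ^(4)=-24; μ^(5)=-63

((0, 0, 1, 0, 0, 0, 0); (0, 0, 1, 1, 1, 1, 1); (0, 4, 0, 0, 0, 0, 0); (0, 0, 0, 0, 0, 0, 1); (2, 0, 0, 0, 0, 0, 0))


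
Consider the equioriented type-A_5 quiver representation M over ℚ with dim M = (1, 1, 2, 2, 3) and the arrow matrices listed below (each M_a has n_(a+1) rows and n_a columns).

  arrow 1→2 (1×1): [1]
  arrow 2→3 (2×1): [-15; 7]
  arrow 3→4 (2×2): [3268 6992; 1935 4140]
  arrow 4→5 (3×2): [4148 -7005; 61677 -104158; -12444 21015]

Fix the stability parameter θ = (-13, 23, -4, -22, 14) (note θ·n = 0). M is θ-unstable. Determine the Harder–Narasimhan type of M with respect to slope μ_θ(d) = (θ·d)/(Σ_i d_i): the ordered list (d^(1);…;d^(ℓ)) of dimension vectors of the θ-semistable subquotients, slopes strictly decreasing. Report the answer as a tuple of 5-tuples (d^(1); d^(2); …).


Via rank(M_{q-1}∘⋯∘M_p): M ≅ I[1,5], I[3,3], I[4,5], I[5,5].
μ_θ-semistable layers: μ^(1)=14; μ^(2)=-1; μ^(3)=-4; μ^(4)=-13; μ^(5)=-22

((0, 0, 0, 0, 3); (0, 1, 1, 1, 0); (0, 0, 1, 0, 0); (1, 0, 0, 0, 0); (0, 0, 0, 1, 0))


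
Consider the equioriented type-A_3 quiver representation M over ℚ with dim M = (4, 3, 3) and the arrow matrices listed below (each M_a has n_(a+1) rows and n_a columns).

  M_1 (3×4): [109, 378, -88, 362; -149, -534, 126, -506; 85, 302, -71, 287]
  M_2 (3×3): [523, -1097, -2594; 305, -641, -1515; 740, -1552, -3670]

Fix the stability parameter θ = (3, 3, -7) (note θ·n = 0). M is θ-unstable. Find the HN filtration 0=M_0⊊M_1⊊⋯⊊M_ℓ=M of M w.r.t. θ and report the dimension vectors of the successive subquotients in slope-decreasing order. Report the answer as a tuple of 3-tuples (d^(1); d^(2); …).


Barcode: M ≅ I[1,1], I[1,2], I[1,3]^2, I[3,3]. HN layers by μ_θ (3 steps, strictly decreasing):
  μ^(1)=3; μ^(2)=-1/3; μ^(3)=-7

((2, 1, 0); (2, 2, 2); (0, 0, 1))


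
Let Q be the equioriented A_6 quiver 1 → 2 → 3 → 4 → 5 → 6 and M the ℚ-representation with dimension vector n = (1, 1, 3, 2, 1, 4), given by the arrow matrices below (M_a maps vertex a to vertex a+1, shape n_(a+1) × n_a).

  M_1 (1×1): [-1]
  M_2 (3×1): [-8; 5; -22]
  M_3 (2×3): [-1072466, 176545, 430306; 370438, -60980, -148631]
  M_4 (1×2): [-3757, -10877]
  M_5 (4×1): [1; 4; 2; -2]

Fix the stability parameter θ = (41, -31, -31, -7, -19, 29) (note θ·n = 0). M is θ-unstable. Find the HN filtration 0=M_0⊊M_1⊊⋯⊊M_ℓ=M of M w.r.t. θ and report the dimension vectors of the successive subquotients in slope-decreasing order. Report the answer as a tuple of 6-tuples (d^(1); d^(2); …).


Barcode: M ≅ I[1,6], I[3,3], I[3,4], I[6,6]^3. HN layers by μ_θ (4 steps, strictly decreasing):
  μ^(1)=29; μ^(2)=-7; μ^(3)=-47/5; μ^(4)=-31

((0, 0, 0, 0, 0, 4); (0, 0, 0, 1, 0, 0); (1, 1, 1, 1, 1, 0); (0, 0, 2, 0, 0, 0))


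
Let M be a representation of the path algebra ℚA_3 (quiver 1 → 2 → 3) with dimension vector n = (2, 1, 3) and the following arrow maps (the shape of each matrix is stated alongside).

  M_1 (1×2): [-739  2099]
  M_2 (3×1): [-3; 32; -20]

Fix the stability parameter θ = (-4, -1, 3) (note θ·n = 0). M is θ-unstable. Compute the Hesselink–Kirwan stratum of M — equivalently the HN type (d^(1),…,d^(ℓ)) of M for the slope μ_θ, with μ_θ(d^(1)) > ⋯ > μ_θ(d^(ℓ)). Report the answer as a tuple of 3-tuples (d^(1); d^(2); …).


Interval decomposition of M: I[1,1], I[1,3], I[3,3]^2.
HN type (ℓ=3): μ^(1)=3; μ^(2)=-1; μ^(3)=-4

((0, 0, 3); (0, 1, 0); (2, 0, 0))


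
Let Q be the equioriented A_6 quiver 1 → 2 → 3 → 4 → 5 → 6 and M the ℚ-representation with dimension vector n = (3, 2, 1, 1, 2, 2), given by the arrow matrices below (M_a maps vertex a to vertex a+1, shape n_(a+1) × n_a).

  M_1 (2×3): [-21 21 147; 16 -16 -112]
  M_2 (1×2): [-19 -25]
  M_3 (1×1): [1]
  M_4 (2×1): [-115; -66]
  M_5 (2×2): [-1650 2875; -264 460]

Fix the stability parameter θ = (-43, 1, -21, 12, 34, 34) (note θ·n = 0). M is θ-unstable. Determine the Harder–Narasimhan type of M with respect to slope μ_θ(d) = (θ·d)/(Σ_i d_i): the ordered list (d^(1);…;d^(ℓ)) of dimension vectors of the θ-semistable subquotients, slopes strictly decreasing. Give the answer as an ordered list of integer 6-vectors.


Barcode: M ≅ I[1,1]^2, I[1,5], I[2,2], I[5,6], I[6,6]. HN layers by μ_θ (5 steps, strictly decreasing):
  μ^(1)=34; μ^(2)=12; μ^(3)=1; μ^(4)=-10; μ^(5)=-43

((0, 0, 0, 0, 2, 2); (0, 0, 0, 1, 0, 0); (0, 1, 0, 0, 0, 0); (0, 1, 1, 0, 0, 0); (3, 0, 0, 0, 0, 0))


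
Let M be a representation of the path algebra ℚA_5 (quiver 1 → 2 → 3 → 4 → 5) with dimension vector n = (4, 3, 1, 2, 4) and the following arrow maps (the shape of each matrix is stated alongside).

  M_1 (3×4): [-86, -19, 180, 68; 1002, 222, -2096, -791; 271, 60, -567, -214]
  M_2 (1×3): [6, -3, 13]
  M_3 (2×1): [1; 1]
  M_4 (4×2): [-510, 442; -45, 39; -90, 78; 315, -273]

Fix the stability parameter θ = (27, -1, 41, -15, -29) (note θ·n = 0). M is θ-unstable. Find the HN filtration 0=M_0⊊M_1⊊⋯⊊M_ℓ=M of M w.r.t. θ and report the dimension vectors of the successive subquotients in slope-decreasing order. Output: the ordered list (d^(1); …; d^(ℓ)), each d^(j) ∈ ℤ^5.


Interval decomposition of M: I[1,1], I[1,2]^2, I[1,5], I[4,4], I[5,5]^3.
HN type (ℓ=5): μ^(1)=27; μ^(2)=13; μ^(3)=23/5; μ^(4)=-15; μ^(5)=-29

((1, 0, 0, 0, 0); (2, 2, 0, 0, 0); (1, 1, 1, 1, 1); (0, 0, 0, 1, 0); (0, 0, 0, 0, 3))


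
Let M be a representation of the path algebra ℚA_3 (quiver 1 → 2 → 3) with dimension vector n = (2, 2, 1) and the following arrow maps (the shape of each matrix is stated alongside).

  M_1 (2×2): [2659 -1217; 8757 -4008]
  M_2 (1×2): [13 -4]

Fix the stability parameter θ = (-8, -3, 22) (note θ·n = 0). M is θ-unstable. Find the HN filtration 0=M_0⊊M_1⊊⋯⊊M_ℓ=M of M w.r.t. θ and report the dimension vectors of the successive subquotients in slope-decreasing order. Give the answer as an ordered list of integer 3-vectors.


Interval decomposition of M: I[1,2], I[1,3].
HN type (ℓ=3): μ^(1)=22; μ^(2)=-3; μ^(3)=-8

((0, 0, 1); (0, 2, 0); (2, 0, 0))


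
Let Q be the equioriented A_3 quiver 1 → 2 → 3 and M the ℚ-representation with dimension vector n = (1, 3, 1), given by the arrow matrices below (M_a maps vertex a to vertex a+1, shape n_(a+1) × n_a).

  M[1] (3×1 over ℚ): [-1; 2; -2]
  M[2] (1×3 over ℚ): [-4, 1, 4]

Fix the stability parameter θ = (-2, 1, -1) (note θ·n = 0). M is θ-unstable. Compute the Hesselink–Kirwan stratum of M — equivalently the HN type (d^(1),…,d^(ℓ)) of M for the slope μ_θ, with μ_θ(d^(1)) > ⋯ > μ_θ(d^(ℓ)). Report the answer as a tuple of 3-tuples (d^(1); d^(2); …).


Interval decomposition of M: I[1,3], I[2,2]^2.
HN type (ℓ=3): μ^(1)=1; μ^(2)=0; μ^(3)=-2

((0, 2, 0); (0, 1, 1); (1, 0, 0))


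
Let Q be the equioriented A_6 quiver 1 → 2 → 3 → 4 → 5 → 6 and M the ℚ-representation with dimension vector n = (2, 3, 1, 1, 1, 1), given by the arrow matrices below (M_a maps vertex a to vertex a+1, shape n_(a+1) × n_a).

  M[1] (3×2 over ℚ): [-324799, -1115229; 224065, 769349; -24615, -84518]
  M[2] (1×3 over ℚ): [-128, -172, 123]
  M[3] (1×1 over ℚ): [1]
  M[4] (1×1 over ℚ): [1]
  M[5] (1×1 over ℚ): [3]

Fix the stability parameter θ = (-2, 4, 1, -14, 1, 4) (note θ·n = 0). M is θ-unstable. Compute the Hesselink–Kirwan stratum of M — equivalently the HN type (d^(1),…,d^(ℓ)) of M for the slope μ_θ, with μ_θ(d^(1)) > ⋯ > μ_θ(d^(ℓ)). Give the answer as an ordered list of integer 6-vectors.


Via rank(M_{q-1}∘⋯∘M_p): M ≅ I[1,2], I[1,6], I[2,2].
μ_θ-semistable layers: μ^(1)=4; μ^(2)=1; μ^(3)=-2; μ^(4)=-11/4

((0, 2, 0, 0, 0, 1); (0, 0, 0, 0, 1, 0); (1, 0, 0, 0, 0, 0); (1, 1, 1, 1, 0, 0))


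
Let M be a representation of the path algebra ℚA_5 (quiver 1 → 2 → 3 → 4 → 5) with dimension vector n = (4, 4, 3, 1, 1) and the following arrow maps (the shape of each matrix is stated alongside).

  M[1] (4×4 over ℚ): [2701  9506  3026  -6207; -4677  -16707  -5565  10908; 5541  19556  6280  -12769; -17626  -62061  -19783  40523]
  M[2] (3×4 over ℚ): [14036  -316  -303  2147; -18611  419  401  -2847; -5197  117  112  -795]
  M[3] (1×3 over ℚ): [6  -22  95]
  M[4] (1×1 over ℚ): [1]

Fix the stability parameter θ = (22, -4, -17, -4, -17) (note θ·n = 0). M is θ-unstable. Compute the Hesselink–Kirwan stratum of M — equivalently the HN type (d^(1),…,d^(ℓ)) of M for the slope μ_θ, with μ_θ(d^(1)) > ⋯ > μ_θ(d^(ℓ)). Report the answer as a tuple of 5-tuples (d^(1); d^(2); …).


Via rank(M_{q-1}∘⋯∘M_p): M ≅ I[1,1]^2, I[1,3]^2, I[2,2], I[2,5].
μ_θ-semistable layers: μ^(1)=22; μ^(2)=1/3; μ^(3)=-4; μ^(4)=-21/2

((2, 0, 0, 0, 0); (2, 2, 2, 0, 0); (0, 1, 0, 0, 0); (0, 1, 1, 1, 1))


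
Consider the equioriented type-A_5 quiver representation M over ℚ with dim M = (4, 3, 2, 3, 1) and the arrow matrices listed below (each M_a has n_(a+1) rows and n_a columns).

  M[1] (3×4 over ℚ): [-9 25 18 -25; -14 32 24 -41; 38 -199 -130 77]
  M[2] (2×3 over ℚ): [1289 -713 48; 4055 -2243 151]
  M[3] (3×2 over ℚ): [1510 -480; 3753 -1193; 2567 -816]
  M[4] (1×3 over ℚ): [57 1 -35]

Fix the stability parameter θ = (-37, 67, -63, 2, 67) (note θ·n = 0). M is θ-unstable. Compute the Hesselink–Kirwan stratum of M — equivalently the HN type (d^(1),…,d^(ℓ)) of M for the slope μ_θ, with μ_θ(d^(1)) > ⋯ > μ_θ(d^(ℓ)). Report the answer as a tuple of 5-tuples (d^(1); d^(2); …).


Interval decomposition of M: I[1,1], I[1,2], I[1,4], I[1,5], I[4,4].
HN type (ℓ=3): μ^(1)=67; μ^(2)=2; μ^(3)=-37

((0, 1, 0, 0, 1); (0, 2, 2, 3, 0); (4, 0, 0, 0, 0))


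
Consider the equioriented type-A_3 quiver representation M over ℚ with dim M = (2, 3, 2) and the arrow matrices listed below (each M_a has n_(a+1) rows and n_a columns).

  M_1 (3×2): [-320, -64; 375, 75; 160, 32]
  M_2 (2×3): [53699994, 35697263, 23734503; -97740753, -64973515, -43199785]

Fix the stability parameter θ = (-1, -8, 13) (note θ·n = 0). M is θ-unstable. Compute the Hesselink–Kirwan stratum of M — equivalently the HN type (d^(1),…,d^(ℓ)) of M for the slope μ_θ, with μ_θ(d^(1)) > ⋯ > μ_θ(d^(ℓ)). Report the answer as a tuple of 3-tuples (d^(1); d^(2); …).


Interval decomposition of M: I[1,1], I[1,3], I[2,2], I[2,3].
HN type (ℓ=4): μ^(1)=13; μ^(2)=-1; μ^(3)=-9/2; μ^(4)=-8

((0, 0, 2); (1, 0, 0); (1, 1, 0); (0, 2, 0))


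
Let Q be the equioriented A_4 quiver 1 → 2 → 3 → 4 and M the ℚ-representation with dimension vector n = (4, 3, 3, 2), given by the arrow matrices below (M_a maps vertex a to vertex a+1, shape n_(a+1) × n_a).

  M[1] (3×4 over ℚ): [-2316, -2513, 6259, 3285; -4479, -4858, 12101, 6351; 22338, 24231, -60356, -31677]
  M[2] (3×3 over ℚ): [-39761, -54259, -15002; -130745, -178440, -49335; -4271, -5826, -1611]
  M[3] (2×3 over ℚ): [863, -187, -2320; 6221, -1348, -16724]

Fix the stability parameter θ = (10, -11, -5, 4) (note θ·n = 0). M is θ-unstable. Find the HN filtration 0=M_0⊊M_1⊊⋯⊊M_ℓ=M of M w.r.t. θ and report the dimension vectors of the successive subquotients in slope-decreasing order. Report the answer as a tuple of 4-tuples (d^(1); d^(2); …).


Barcode: M ≅ I[1,1], I[1,2], I[1,4]^2, I[3,3]. HN layers by μ_θ (5 steps, strictly decreasing):
  μ^(1)=10; μ^(2)=4; μ^(3)=-1/2; μ^(4)=-2; μ^(5)=-5

((1, 0, 0, 0); (0, 0, 0, 2); (1, 1, 0, 0); (2, 2, 2, 0); (0, 0, 1, 0))


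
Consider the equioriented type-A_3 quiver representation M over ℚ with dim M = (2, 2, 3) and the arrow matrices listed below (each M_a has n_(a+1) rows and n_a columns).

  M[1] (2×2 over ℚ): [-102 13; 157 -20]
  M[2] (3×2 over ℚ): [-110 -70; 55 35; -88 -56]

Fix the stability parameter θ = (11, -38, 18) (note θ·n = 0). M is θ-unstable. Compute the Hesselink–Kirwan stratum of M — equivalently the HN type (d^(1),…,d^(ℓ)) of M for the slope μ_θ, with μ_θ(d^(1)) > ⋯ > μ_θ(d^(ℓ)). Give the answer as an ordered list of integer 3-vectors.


Interval decomposition of M: I[1,2], I[1,3], I[3,3]^2.
HN type (ℓ=2): μ^(1)=18; μ^(2)=-27/2

((0, 0, 3); (2, 2, 0))


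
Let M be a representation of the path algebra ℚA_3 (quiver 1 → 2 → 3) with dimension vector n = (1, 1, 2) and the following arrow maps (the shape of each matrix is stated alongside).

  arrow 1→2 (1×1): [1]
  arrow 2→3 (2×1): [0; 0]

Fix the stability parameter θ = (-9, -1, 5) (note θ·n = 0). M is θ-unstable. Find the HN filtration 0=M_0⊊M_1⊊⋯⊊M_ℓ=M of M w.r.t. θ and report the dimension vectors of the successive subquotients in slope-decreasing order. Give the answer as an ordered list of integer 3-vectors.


Interval decomposition of M: I[1,2], I[3,3]^2.
HN type (ℓ=3): μ^(1)=5; μ^(2)=-1; μ^(3)=-9

((0, 0, 2); (0, 1, 0); (1, 0, 0))


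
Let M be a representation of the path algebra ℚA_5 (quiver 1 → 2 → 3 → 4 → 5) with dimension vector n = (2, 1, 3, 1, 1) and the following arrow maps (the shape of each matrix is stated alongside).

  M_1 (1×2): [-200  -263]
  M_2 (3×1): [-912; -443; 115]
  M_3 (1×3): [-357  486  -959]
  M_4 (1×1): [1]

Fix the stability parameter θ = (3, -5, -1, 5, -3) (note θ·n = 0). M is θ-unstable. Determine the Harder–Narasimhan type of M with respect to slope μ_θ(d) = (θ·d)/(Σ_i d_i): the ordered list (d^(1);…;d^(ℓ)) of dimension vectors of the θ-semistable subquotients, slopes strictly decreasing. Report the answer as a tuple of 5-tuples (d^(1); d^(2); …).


Barcode: M ≅ I[1,1], I[1,5], I[3,3]^2. HN layers by μ_θ (3 steps, strictly decreasing):
  μ^(1)=3; μ^(2)=1; μ^(3)=-1

((1, 0, 0, 0, 0); (0, 0, 0, 1, 1); (1, 1, 3, 0, 0))


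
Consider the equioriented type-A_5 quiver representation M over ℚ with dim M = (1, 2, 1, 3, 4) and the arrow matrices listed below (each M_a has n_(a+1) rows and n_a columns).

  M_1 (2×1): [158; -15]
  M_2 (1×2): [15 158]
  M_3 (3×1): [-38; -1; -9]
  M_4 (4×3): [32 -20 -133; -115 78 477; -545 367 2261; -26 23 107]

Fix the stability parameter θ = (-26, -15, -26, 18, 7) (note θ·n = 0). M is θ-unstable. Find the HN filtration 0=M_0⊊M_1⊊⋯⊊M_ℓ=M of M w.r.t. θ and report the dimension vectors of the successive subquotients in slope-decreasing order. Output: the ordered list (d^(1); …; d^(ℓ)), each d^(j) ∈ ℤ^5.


Interval decomposition of M: I[1,2], I[2,5], I[4,5]^2, I[5,5].
HN type (ℓ=5): μ^(1)=25/2; μ^(2)=7; μ^(3)=-15; μ^(4)=-41/2; μ^(5)=-26

((0, 0, 0, 3, 3); (0, 0, 0, 0, 1); (0, 1, 0, 0, 0); (0, 1, 1, 0, 0); (1, 0, 0, 0, 0))


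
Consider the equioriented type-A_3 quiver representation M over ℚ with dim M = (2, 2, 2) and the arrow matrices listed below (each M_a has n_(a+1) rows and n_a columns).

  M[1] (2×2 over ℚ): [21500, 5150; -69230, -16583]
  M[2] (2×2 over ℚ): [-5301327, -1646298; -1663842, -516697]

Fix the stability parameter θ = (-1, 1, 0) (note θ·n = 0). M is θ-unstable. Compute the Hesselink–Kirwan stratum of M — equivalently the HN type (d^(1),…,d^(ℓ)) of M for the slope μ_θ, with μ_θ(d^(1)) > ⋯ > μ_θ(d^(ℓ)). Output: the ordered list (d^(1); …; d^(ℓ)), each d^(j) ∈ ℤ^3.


Via rank(M_{q-1}∘⋯∘M_p): M ≅ I[1,1], I[1,3], I[2,3].
μ_θ-semistable layers: μ^(1)=1/2; μ^(2)=-1

((0, 2, 2); (2, 0, 0))


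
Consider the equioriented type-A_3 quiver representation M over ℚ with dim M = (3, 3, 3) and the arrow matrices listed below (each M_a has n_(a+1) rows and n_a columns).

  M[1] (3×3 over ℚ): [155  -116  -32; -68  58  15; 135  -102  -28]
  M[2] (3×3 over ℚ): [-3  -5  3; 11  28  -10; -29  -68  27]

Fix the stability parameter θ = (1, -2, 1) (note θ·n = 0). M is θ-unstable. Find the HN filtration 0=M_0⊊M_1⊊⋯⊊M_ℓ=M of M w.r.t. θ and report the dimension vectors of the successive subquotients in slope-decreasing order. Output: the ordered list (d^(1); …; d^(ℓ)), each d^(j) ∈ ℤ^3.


Interval decomposition of M: I[1,3]^3.
HN type (ℓ=2): μ^(1)=1; μ^(2)=-1/2

((0, 0, 3); (3, 3, 0))


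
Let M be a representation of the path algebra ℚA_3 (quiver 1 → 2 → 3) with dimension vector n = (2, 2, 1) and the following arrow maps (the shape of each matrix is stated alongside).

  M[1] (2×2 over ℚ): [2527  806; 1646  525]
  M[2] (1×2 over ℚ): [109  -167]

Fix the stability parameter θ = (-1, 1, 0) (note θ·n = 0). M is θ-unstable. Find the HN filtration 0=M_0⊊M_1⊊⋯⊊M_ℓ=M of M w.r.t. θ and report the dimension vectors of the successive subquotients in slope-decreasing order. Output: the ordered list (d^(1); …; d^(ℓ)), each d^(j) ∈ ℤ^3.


Via rank(M_{q-1}∘⋯∘M_p): M ≅ I[1,2], I[1,3].
μ_θ-semistable layers: μ^(1)=1; μ^(2)=1/2; μ^(3)=-1

((0, 1, 0); (0, 1, 1); (2, 0, 0))


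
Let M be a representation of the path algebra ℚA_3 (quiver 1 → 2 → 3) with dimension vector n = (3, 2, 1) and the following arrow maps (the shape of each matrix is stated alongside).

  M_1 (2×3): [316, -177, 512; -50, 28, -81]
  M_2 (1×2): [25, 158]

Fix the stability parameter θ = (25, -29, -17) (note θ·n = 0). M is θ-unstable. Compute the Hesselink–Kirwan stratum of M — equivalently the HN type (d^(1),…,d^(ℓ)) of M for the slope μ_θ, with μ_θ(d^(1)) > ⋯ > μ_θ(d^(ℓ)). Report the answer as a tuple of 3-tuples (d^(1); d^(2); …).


Interval decomposition of M: I[1,1], I[1,2], I[1,3].
HN type (ℓ=3): μ^(1)=25; μ^(2)=-2; μ^(3)=-7

((1, 0, 0); (1, 1, 0); (1, 1, 1))


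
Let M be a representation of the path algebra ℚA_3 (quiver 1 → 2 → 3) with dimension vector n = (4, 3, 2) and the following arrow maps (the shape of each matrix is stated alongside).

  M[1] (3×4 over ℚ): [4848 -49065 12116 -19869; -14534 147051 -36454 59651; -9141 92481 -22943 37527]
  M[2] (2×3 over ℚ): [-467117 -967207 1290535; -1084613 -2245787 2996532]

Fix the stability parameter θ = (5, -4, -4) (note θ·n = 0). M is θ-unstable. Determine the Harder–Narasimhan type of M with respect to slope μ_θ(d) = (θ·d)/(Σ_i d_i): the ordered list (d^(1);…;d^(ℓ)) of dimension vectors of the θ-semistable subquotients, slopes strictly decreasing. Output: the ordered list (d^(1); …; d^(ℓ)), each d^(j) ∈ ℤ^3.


Interval decomposition of M: I[1,1]^2, I[1,3]^2, I[2,2].
HN type (ℓ=3): μ^(1)=5; μ^(2)=-1; μ^(3)=-4

((2, 0, 0); (2, 2, 2); (0, 1, 0))


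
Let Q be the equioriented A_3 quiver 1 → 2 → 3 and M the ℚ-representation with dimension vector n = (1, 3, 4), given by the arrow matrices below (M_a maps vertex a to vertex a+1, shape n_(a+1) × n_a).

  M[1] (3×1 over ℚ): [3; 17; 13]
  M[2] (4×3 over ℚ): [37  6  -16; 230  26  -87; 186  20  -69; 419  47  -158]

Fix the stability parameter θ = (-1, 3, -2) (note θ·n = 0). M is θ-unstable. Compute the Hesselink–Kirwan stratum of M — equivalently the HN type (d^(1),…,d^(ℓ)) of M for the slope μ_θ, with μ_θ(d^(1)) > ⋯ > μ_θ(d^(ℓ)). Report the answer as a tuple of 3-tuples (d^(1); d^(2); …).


Via rank(M_{q-1}∘⋯∘M_p): M ≅ I[1,3], I[2,3]^2, I[3,3].
μ_θ-semistable layers: μ^(1)=1/2; μ^(2)=-1; μ^(3)=-2

((0, 3, 3); (1, 0, 0); (0, 0, 1))


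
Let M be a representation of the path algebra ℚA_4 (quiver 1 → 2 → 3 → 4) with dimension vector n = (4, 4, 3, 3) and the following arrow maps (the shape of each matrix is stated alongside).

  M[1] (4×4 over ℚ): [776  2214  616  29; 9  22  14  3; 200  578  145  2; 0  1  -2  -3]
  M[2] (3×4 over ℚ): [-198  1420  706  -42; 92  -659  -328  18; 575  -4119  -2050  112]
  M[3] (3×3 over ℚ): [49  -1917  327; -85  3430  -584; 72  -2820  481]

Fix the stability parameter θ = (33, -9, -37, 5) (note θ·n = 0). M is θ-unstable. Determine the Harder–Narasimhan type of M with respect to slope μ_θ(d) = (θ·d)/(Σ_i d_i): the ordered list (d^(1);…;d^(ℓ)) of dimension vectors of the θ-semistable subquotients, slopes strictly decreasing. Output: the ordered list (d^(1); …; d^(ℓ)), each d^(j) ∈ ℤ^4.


Barcode: M ≅ I[1,2], I[1,4]^3. HN layers by μ_θ (3 steps, strictly decreasing):
  μ^(1)=12; μ^(2)=5; μ^(3)=-13/3

((1, 1, 0, 0); (0, 0, 0, 3); (3, 3, 3, 0))


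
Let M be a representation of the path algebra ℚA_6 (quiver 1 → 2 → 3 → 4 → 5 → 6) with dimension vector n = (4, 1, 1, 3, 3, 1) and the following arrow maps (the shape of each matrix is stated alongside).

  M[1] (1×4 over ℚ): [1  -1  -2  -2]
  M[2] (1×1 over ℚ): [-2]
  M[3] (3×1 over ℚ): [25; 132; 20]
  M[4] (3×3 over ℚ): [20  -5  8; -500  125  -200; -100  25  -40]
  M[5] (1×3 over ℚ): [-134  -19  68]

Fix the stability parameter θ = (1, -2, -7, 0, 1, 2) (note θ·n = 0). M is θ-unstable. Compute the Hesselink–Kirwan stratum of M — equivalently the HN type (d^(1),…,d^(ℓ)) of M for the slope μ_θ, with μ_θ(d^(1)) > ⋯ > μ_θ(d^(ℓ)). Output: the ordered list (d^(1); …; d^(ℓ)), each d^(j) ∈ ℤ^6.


Via rank(M_{q-1}∘⋯∘M_p): M ≅ I[1,1]^3, I[1,4], I[4,4], I[4,6], I[5,5]^2.
μ_θ-semistable layers: μ^(1)=2; μ^(2)=1; μ^(3)=0; μ^(4)=-8/3

((0, 0, 0, 0, 0, 1); (3, 0, 0, 0, 3, 0); (0, 0, 0, 3, 0, 0); (1, 1, 1, 0, 0, 0))


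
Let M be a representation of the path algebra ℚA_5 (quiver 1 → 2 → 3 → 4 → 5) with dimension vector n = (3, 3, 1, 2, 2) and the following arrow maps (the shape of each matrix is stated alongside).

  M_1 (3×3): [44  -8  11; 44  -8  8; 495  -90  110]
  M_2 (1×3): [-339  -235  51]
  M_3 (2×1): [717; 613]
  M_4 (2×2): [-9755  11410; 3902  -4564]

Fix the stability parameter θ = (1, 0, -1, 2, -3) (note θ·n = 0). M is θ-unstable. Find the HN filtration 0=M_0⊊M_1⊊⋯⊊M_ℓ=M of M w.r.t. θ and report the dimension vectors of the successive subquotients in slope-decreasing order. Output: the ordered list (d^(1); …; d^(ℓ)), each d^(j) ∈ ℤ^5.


Barcode: M ≅ I[1,1], I[1,2], I[1,5], I[2,2], I[4,4], I[5,5]. HN layers by μ_θ (6 steps, strictly decreasing):
  μ^(1)=2; μ^(2)=1; μ^(3)=1/2; μ^(4)=0; μ^(5)=-1/5; μ^(6)=-3

((0, 0, 0, 1, 0); (1, 0, 0, 0, 0); (1, 1, 0, 0, 0); (0, 1, 0, 0, 0); (1, 1, 1, 1, 1); (0, 0, 0, 0, 1))


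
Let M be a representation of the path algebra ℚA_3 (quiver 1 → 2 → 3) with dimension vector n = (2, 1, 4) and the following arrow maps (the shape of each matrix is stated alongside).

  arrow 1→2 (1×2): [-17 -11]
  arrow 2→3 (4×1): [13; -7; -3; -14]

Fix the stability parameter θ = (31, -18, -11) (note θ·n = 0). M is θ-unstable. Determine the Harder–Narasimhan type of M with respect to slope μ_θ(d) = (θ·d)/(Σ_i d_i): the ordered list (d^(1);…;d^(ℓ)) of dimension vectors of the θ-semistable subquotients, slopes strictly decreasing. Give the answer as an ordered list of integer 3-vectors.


Barcode: M ≅ I[1,1], I[1,3], I[3,3]^3. HN layers by μ_θ (3 steps, strictly decreasing):
  μ^(1)=31; μ^(2)=2/3; μ^(3)=-11

((1, 0, 0); (1, 1, 1); (0, 0, 3))


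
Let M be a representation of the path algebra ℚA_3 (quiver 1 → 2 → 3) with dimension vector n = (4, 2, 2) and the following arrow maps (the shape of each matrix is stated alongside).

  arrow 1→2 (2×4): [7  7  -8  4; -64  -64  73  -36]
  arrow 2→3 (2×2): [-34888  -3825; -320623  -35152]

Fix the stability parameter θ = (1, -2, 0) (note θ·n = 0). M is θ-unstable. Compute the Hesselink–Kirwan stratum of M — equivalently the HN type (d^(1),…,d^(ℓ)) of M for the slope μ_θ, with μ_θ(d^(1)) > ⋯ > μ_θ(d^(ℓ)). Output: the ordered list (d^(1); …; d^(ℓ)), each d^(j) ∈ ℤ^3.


Interval decomposition of M: I[1,1]^2, I[1,3]^2.
HN type (ℓ=3): μ^(1)=1; μ^(2)=0; μ^(3)=-1/2

((2, 0, 0); (0, 0, 2); (2, 2, 0))


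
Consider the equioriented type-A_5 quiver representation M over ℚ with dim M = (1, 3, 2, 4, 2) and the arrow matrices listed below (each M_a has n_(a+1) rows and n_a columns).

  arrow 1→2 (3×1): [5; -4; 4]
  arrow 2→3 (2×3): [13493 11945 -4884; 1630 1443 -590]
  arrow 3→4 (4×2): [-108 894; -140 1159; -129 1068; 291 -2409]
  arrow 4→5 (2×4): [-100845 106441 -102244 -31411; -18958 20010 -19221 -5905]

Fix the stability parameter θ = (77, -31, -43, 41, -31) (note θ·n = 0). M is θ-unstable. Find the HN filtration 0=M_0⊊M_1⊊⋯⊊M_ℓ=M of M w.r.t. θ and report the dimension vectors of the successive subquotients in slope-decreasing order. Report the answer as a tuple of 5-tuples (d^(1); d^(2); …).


Barcode: M ≅ I[1,5], I[2,2], I[2,5], I[4,4]^2. HN layers by μ_θ (5 steps, strictly decreasing):
  μ^(1)=41; μ^(2)=5; μ^(3)=1; μ^(4)=-31; μ^(5)=-37

((0, 0, 0, 2, 0); (0, 0, 0, 2, 2); (1, 1, 1, 0, 0); (0, 1, 0, 0, 0); (0, 1, 1, 0, 0))


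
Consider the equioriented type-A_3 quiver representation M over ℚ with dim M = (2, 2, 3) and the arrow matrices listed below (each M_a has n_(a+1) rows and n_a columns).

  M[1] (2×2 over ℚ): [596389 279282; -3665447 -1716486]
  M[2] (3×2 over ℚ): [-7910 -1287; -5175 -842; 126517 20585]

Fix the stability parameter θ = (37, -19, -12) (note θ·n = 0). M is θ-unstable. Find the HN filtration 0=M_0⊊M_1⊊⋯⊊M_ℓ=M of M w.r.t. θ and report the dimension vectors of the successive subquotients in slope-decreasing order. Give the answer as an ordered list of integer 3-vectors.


Via rank(M_{q-1}∘⋯∘M_p): M ≅ I[1,1], I[1,3], I[2,3], I[3,3].
μ_θ-semistable layers: μ^(1)=37; μ^(2)=2; μ^(3)=-12; μ^(4)=-19

((1, 0, 0); (1, 1, 1); (0, 0, 2); (0, 1, 0))


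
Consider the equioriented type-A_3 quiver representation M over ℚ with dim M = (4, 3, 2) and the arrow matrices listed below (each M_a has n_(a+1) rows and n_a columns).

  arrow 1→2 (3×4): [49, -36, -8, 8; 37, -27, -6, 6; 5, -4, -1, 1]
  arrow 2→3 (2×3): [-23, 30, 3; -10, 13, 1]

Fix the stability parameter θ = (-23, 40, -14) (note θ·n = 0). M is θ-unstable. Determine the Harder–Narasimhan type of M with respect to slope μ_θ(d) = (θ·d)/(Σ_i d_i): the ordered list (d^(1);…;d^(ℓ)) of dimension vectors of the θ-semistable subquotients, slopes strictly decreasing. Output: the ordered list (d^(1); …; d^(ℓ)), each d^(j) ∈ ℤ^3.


Interval decomposition of M: I[1,1], I[1,2], I[1,3]^2.
HN type (ℓ=3): μ^(1)=40; μ^(2)=13; μ^(3)=-23

((0, 1, 0); (0, 2, 2); (4, 0, 0))


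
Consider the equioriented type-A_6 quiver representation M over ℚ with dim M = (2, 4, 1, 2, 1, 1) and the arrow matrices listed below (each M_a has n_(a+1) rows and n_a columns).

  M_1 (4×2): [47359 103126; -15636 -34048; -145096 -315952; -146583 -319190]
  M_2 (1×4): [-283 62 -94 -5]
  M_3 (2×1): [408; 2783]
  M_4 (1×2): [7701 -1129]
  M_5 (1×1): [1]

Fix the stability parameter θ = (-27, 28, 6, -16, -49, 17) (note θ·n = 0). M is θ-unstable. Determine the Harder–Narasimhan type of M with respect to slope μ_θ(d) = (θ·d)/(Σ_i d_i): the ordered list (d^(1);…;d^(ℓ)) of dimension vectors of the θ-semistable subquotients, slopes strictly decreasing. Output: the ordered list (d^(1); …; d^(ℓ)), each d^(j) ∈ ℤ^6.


Barcode: M ≅ I[1,2], I[1,6], I[2,2]^2, I[4,4]. HN layers by μ_θ (5 steps, strictly decreasing):
  μ^(1)=28; μ^(2)=17; μ^(3)=-31/4; μ^(4)=-16; μ^(5)=-27

((0, 3, 0, 0, 0, 0); (0, 0, 0, 0, 0, 1); (0, 1, 1, 1, 1, 0); (0, 0, 0, 1, 0, 0); (2, 0, 0, 0, 0, 0))


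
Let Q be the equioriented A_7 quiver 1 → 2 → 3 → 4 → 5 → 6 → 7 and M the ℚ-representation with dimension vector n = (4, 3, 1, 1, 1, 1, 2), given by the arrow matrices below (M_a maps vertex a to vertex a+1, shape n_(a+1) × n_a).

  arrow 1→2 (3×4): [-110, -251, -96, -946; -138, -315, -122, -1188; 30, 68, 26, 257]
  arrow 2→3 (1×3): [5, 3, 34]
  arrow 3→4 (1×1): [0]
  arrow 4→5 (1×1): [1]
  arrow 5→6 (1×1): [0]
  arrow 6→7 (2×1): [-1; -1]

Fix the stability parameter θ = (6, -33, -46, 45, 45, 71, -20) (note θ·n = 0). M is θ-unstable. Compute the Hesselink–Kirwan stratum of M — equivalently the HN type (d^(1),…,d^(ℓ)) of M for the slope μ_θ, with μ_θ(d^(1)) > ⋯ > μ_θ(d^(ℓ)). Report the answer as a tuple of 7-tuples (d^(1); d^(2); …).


Barcode: M ≅ I[1,1], I[1,2]^2, I[1,3], I[4,5], I[6,7], I[7,7]. HN layers by μ_θ (6 steps, strictly decreasing):
  μ^(1)=45; μ^(2)=51/2; μ^(3)=6; μ^(4)=-27/2; μ^(5)=-20; μ^(6)=-73/3

((0, 0, 0, 1, 1, 0, 0); (0, 0, 0, 0, 0, 1, 1); (1, 0, 0, 0, 0, 0, 0); (2, 2, 0, 0, 0, 0, 0); (0, 0, 0, 0, 0, 0, 1); (1, 1, 1, 0, 0, 0, 0))


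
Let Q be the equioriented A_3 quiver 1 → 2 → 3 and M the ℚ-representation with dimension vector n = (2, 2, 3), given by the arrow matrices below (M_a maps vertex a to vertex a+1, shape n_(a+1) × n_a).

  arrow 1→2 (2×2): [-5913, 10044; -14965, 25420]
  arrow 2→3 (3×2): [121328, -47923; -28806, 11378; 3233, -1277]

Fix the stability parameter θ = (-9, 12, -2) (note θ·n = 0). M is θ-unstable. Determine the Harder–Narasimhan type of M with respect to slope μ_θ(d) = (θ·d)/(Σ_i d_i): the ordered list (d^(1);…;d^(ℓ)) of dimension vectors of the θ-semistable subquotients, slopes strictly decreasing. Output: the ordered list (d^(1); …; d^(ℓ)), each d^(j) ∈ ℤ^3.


Barcode: M ≅ I[1,1], I[1,3], I[2,3], I[3,3]. HN layers by μ_θ (3 steps, strictly decreasing):
  μ^(1)=5; μ^(2)=-2; μ^(3)=-9

((0, 2, 2); (0, 0, 1); (2, 0, 0))


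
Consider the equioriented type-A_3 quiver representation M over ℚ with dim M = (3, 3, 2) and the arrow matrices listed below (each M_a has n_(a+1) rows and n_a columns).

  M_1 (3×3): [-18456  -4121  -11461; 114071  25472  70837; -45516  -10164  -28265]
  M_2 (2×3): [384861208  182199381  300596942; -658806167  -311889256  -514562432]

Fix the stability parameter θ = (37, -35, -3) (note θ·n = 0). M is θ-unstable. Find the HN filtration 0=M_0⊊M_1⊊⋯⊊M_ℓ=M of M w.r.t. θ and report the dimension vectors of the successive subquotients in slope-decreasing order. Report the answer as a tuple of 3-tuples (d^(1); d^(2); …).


Via rank(M_{q-1}∘⋯∘M_p): M ≅ I[1,2], I[1,3]^2.
μ_θ-semistable layers: μ^(1)=1; μ^(2)=-1/3

((1, 1, 0); (2, 2, 2))


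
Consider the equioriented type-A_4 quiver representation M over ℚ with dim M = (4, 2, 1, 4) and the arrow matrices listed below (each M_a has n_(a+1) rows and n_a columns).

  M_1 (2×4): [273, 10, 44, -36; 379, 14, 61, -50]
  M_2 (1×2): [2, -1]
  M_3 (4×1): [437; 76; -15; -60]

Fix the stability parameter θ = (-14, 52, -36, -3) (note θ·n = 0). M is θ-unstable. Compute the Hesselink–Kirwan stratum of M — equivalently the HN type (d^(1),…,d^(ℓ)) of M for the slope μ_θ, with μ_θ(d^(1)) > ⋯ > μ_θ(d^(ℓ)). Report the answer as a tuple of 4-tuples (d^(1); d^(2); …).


Barcode: M ≅ I[1,1]^2, I[1,2], I[1,4], I[4,4]^3. HN layers by μ_θ (4 steps, strictly decreasing):
  μ^(1)=52; μ^(2)=13/3; μ^(3)=-3; μ^(4)=-14

((0, 1, 0, 0); (0, 1, 1, 1); (0, 0, 0, 3); (4, 0, 0, 0))


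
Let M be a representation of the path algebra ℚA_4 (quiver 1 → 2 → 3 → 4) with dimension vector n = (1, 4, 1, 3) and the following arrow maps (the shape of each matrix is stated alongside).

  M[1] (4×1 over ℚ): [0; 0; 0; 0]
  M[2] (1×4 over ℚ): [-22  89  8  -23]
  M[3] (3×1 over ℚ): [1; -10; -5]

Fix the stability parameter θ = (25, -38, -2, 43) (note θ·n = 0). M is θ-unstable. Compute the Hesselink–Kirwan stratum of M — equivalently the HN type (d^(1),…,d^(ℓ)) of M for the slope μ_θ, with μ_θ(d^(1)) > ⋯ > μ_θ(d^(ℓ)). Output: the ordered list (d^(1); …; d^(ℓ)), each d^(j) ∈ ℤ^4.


Via rank(M_{q-1}∘⋯∘M_p): M ≅ I[1,1], I[2,2]^3, I[2,4], I[4,4]^2.
μ_θ-semistable layers: μ^(1)=43; μ^(2)=25; μ^(3)=-2; μ^(4)=-38

((0, 0, 0, 3); (1, 0, 0, 0); (0, 0, 1, 0); (0, 4, 0, 0))


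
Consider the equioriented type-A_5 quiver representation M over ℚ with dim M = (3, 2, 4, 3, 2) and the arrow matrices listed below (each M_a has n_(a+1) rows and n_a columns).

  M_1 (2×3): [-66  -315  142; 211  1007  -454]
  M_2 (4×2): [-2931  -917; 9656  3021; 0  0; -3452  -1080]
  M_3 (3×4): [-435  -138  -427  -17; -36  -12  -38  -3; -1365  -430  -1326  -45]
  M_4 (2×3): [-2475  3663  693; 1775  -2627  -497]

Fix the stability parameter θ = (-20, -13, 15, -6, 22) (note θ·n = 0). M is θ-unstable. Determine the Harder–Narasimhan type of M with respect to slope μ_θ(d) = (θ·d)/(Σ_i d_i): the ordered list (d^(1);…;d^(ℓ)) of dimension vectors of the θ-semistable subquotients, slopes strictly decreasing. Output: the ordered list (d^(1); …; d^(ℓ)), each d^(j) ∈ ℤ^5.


Barcode: M ≅ I[1,1], I[1,3], I[1,4], I[3,4], I[3,5], I[5,5]. HN layers by μ_θ (5 steps, strictly decreasing):
  μ^(1)=22; μ^(2)=15; μ^(3)=9/2; μ^(4)=-13; μ^(5)=-20

((0, 0, 0, 0, 2); (0, 0, 1, 0, 0); (0, 0, 3, 3, 0); (0, 2, 0, 0, 0); (3, 0, 0, 0, 0))


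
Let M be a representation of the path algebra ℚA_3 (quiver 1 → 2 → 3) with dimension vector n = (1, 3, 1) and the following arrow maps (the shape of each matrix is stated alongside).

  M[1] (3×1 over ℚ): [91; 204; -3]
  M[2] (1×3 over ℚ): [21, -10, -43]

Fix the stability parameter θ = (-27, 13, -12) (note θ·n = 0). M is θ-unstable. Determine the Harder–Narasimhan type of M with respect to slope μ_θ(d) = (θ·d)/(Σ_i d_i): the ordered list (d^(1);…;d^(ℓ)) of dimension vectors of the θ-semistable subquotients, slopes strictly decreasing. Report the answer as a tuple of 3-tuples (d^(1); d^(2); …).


Via rank(M_{q-1}∘⋯∘M_p): M ≅ I[1,2], I[2,2], I[2,3].
μ_θ-semistable layers: μ^(1)=13; μ^(2)=1/2; μ^(3)=-27

((0, 2, 0); (0, 1, 1); (1, 0, 0))


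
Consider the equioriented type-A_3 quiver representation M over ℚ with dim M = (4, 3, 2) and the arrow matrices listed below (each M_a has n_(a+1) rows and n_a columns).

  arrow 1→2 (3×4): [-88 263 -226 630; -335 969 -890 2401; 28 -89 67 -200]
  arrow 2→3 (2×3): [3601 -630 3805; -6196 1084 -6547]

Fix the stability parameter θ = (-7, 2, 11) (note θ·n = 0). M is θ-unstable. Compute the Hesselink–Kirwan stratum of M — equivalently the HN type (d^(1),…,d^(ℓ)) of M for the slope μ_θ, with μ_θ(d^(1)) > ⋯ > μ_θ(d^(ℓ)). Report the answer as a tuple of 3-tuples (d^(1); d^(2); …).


Interval decomposition of M: I[1,1], I[1,2], I[1,3]^2.
HN type (ℓ=3): μ^(1)=11; μ^(2)=2; μ^(3)=-7

((0, 0, 2); (0, 3, 0); (4, 0, 0))


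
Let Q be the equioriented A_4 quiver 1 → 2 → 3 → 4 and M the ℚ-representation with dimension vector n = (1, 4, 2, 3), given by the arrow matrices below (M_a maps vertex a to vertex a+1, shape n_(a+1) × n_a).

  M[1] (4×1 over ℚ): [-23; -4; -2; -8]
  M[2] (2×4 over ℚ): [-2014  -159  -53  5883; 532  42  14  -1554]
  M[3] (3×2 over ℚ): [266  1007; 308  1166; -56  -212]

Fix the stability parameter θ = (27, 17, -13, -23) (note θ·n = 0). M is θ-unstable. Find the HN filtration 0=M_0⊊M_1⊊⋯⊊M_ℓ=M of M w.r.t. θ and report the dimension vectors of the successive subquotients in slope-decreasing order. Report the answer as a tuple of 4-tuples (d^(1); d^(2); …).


Barcode: M ≅ I[1,2], I[2,2]^2, I[2,3], I[3,4], I[4,4]^2. HN layers by μ_θ (5 steps, strictly decreasing):
  μ^(1)=22; μ^(2)=17; μ^(3)=2; μ^(4)=-18; μ^(5)=-23

((1, 1, 0, 0); (0, 2, 0, 0); (0, 1, 1, 0); (0, 0, 1, 1); (0, 0, 0, 2))
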